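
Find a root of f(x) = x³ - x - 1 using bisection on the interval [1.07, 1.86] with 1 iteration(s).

f(x) = x³ - x - 1
Initial interval: [1.07, 1.86]

Iteration 1:
  c_1 = (1.070000 + 1.860000)/2 = 1.465000
  f(c_1) = f(1.465000) = 0.679220
  f(a) × f(c) < 0, new interval: [1.070000, 1.465000]

After 1 iteration(s), the approximation is c_1 = 1.465000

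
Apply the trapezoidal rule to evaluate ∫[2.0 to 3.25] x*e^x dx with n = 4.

f(x) = x*e^x
a = 2.0, b = 3.25, n = 4
h = (b - a)/n = 0.312500

Trapezoidal rule: (h/2)[f(x₀) + 2f(x₁) + 2f(x₂) + ... + f(xₙ)]

x_0 = 2.0000, f(x_0) = 14.778112, coefficient = 1
x_1 = 2.3125, f(x_1) = 23.355423, coefficient = 2
x_2 = 2.6250, f(x_2) = 36.237007, coefficient = 2
x_3 = 2.9375, f(x_3) = 55.426559, coefficient = 2
x_4 = 3.2500, f(x_4) = 83.818605, coefficient = 1

I ≈ (0.312500/2) × 328.634694 = 51.349171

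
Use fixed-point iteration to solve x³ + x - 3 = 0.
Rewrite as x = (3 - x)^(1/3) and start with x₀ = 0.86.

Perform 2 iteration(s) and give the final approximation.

Equation: x³ + x - 3 = 0
Fixed-point form: x = (3 - x)^(1/3)
x₀ = 0.86

x_1 = g(0.860000) = 1.288659
x_2 = g(1.288659) = 1.196131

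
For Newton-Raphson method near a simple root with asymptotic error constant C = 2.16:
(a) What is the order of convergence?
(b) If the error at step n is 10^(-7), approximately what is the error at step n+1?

(a) Newton-Raphson has quadratic (order 2) convergence near simple roots.
    This means |e_{n+1}| ≈ C|e_n|².

(b) With |e_n| = 10^(-7) and C = 2.16:
    |e_{n+1}| ≈ 2.16 × (10^(-7))² = 2.16 × 10^(-14)

(a) 2 (quadratic); (b) |e_{n+1}| ≈ 2.160e-14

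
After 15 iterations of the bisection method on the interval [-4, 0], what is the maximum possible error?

Bisection error bound: |error| ≤ (b-a)/2^n
|error| ≤ (0 - (-4))/2^15 = 4/2^15
|error| ≤ 0.0001220703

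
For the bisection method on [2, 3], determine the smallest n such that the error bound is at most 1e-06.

We need (b-a)/2^n ≤ 1e-06
(3 - 2)/2^n ≤ 1e-06
1/2^n ≤ 1e-06
2^n ≥ 1000000
n ≥ log₂(1000000) = 19.93
n ≥ 20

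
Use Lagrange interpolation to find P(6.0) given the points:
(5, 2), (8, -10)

Lagrange interpolation formula:
P(x) = Σ yᵢ × Lᵢ(x)
where Lᵢ(x) = Π_{j≠i} (x - xⱼ)/(xᵢ - xⱼ)

L_0(6.0) = (6.0 - 8)/(5 - 8) = 0.666667
L_1(6.0) = (6.0 - 5)/(8 - 5) = 0.333333

P(6.0) = 2×L_0(6.0) + (-10)×L_1(6.0)
P(6.0) = -2.000000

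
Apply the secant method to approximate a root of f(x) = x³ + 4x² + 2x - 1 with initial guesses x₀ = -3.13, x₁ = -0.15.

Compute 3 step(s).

f(x) = x³ + 4x² + 2x - 1
x₀ = -3.13, x₁ = -0.15

Secant formula: x_{n+1} = x_n - f(x_n)(x_n - x_{n-1})/(f(x_n) - f(x_{n-1}))

Iteration 1:
  f(-3.130000) = 1.263303
  f(-0.150000) = -1.213375
  x_2 = -0.150000 - (-1.213375)×(-0.150000 - (-3.130000))/(-1.213375 - 1.263303)
       = -1.609963
Iteration 2:
  f(-0.150000) = -1.213375
  f(-1.609963) = 1.975003
  x_3 = -1.609963 - 1.975003×(-1.609963 - (-0.150000))/(1.975003 - (-1.213375))
       = -0.705606
Iteration 3:
  f(-1.609963) = 1.975003
  f(-0.705606) = -0.771000
  x_4 = -0.705606 - (-0.771000)×(-0.705606 - (-1.609963))/(-0.771000 - 1.975003)
       = -0.959524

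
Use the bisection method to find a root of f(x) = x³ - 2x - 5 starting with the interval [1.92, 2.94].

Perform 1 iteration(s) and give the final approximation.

f(x) = x³ - 2x - 5
Initial interval: [1.92, 2.94]

Iteration 1:
  c_1 = (1.920000 + 2.940000)/2 = 2.430000
  f(c_1) = f(2.430000) = 4.488907
  f(a) × f(c) < 0, new interval: [1.920000, 2.430000]

After 1 iteration(s), the approximation is c_1 = 2.430000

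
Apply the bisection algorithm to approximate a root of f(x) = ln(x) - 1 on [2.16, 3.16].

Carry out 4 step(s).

f(x) = ln(x) - 1
Initial interval: [2.16, 3.16]

Iteration 1:
  c_1 = (2.160000 + 3.160000)/2 = 2.660000
  f(c_1) = f(2.660000) = -0.021674
  f(a) × f(c) ≥ 0, new interval: [2.660000, 3.160000]
Iteration 2:
  c_2 = (2.660000 + 3.160000)/2 = 2.910000
  f(c_2) = f(2.910000) = 0.068153
  f(a) × f(c) < 0, new interval: [2.660000, 2.910000]
Iteration 3:
  c_3 = (2.660000 + 2.910000)/2 = 2.785000
  f(c_3) = f(2.785000) = 0.024248
  f(a) × f(c) < 0, new interval: [2.660000, 2.785000]
Iteration 4:
  c_4 = (2.660000 + 2.785000)/2 = 2.722500
  f(c_4) = f(2.722500) = 0.001551
  f(a) × f(c) < 0, new interval: [2.660000, 2.722500]

After 4 iteration(s), the approximation is c_4 = 2.722500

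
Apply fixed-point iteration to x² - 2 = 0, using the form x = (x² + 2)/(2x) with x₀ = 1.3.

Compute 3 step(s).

Equation: x² - 2 = 0
Fixed-point form: x = (x² + 2)/(2x)
x₀ = 1.3

x_1 = g(1.300000) = 1.419231
x_2 = g(1.419231) = 1.414222
x_3 = g(1.414222) = 1.414214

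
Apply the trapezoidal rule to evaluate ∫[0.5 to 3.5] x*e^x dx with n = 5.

f(x) = x*e^x
a = 0.5, b = 3.5, n = 5
h = (b - a)/n = 0.600000

Trapezoidal rule: (h/2)[f(x₀) + 2f(x₁) + 2f(x₂) + ... + f(xₙ)]

x_0 = 0.5000, f(x_0) = 0.824361, coefficient = 1
x_1 = 1.1000, f(x_1) = 3.304583, coefficient = 2
x_2 = 1.7000, f(x_2) = 9.305711, coefficient = 2
x_3 = 2.3000, f(x_3) = 22.940620, coefficient = 2
x_4 = 2.9000, f(x_4) = 52.705022, coefficient = 2
x_5 = 3.5000, f(x_5) = 115.904082, coefficient = 1

I ≈ (0.600000/2) × 293.240311 = 87.972093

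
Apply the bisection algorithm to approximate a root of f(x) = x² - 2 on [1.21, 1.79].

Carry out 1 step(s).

f(x) = x² - 2
Initial interval: [1.21, 1.79]

Iteration 1:
  c_1 = (1.210000 + 1.790000)/2 = 1.500000
  f(c_1) = f(1.500000) = 0.250000
  f(a) × f(c) < 0, new interval: [1.210000, 1.500000]

After 1 iteration(s), the approximation is c_1 = 1.500000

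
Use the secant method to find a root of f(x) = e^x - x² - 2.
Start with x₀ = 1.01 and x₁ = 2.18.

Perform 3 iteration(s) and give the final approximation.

f(x) = e^x - x² - 2
x₀ = 1.01, x₁ = 2.18

Secant formula: x_{n+1} = x_n - f(x_n)(x_n - x_{n-1})/(f(x_n) - f(x_{n-1}))

Iteration 1:
  f(1.010000) = -0.274499
  f(2.180000) = 2.093906
  x_2 = 2.180000 - 2.093906×(2.180000 - 1.010000)/(2.093906 - (-0.274499))
       = 1.145603
Iteration 2:
  f(2.180000) = 2.093906
  f(1.145603) = -0.168069
  x_3 = 1.145603 - (-0.168069)×(1.145603 - 2.180000)/(-0.168069 - 2.093906)
       = 1.222461
Iteration 3:
  f(1.145603) = -0.168069
  f(1.222461) = -0.098877
  x_4 = 1.222461 - (-0.098877)×(1.222461 - 1.145603)/(-0.098877 - (-0.168069))
       = 1.332292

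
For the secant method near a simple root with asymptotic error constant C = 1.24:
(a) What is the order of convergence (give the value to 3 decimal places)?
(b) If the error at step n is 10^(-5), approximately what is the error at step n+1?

(a) Secant method has superlinear convergence with order φ = (1+√5)/2 ≈ 1.618.
    This means |e_{n+1}| ≈ C|e_n|^1.618.

(b) With |e_n| = 10^(-5) and C = 1.24:
    |e_{n+1}| ≈ 1.24 × (10^(-5))^1.618 = 1.24 × 10^(-8.09)

(a) ≈ 1.618 (golden ratio); (b) |e_{n+1}| ≈ 1.008e-08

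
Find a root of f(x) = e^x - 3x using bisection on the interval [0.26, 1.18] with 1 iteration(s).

f(x) = e^x - 3x
Initial interval: [0.26, 1.18]

Iteration 1:
  c_1 = (0.260000 + 1.180000)/2 = 0.720000
  f(c_1) = f(0.720000) = -0.105567
  f(a) × f(c) < 0, new interval: [0.260000, 0.720000]

After 1 iteration(s), the approximation is c_1 = 0.720000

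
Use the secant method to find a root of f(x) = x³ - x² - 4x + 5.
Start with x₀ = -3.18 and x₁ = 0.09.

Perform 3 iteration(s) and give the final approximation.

f(x) = x³ - x² - 4x + 5
x₀ = -3.18, x₁ = 0.09

Secant formula: x_{n+1} = x_n - f(x_n)(x_n - x_{n-1})/(f(x_n) - f(x_{n-1}))

Iteration 1:
  f(-3.180000) = -24.549832
  f(0.090000) = 4.632629
  x_2 = 0.090000 - 4.632629×(0.090000 - (-3.180000))/(4.632629 - (-24.549832))
       = -0.429103
Iteration 2:
  f(0.090000) = 4.632629
  f(-0.429103) = 6.453272
  x_3 = -0.429103 - 6.453272×(-0.429103 - 0.090000)/(6.453272 - 4.632629)
       = 1.410858
Iteration 3:
  f(-0.429103) = 6.453272
  f(1.410858) = 0.174389
  x_4 = 1.410858 - 0.174389×(1.410858 - (-0.429103))/(0.174389 - 6.453272)
       = 1.461961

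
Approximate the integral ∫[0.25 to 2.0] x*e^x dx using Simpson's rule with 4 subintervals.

f(x) = x*e^x
a = 0.25, b = 2.0, n = 4
h = (b - a)/n = 0.437500

Simpson's rule: (h/3)[f(x₀) + 4f(x₁) + 2f(x₂) + ... + f(xₙ)]

x_0 = 0.2500, f(x_0) = 0.321006, coefficient = 1
x_1 = 0.6875, f(x_1) = 1.367257, coefficient = 4
x_2 = 1.1250, f(x_2) = 3.465244, coefficient = 2
x_3 = 1.5625, f(x_3) = 7.454271, coefficient = 4
x_4 = 2.0000, f(x_4) = 14.778112, coefficient = 1

I ≈ (0.437500/3) × 57.315717 = 8.358542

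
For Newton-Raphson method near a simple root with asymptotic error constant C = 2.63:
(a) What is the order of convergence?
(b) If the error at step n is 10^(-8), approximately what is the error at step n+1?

(a) Newton-Raphson has quadratic (order 2) convergence near simple roots.
    This means |e_{n+1}| ≈ C|e_n|².

(b) With |e_n| = 10^(-8) and C = 2.63:
    |e_{n+1}| ≈ 2.63 × (10^(-8))² = 2.63 × 10^(-16)

(a) 2 (quadratic); (b) |e_{n+1}| ≈ 2.630e-16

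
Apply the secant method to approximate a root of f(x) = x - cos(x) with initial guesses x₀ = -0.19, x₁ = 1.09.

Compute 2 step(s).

f(x) = x - cos(x)
x₀ = -0.19, x₁ = 1.09

Secant formula: x_{n+1} = x_n - f(x_n)(x_n - x_{n-1})/(f(x_n) - f(x_{n-1}))

Iteration 1:
  f(-0.190000) = -1.172004
  f(1.090000) = 0.627515
  x_2 = 1.090000 - 0.627515×(1.090000 - (-0.190000))/(0.627515 - (-1.172004))
       = 0.643648
Iteration 2:
  f(1.090000) = 0.627515
  f(0.643648) = -0.156264
  x_3 = 0.643648 - (-0.156264)×(0.643648 - 1.090000)/(-0.156264 - 0.627515)
       = 0.732638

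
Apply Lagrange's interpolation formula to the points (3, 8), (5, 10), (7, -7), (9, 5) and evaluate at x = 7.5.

Lagrange interpolation formula:
P(x) = Σ yᵢ × Lᵢ(x)
where Lᵢ(x) = Π_{j≠i} (x - xⱼ)/(xᵢ - xⱼ)

L_0(7.5) = (7.5 - 5)/(3 - 5) × (7.5 - 7)/(3 - 7) × (7.5 - 9)/(3 - 9) = 0.039062
L_1(7.5) = (7.5 - 3)/(5 - 3) × (7.5 - 7)/(5 - 7) × (7.5 - 9)/(5 - 9) = -0.210938
L_2(7.5) = (7.5 - 3)/(7 - 3) × (7.5 - 5)/(7 - 5) × (7.5 - 9)/(7 - 9) = 1.054688
L_3(7.5) = (7.5 - 3)/(9 - 3) × (7.5 - 5)/(9 - 5) × (7.5 - 7)/(9 - 7) = 0.117188

P(7.5) = 8×L_0(7.5) + 10×L_1(7.5) + (-7)×L_2(7.5) + 5×L_3(7.5)
P(7.5) = -8.593750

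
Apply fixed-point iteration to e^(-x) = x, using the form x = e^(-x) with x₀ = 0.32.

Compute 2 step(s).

Equation: e^(-x) = x
Fixed-point form: x = e^(-x)
x₀ = 0.32

x_1 = g(0.320000) = 0.726149
x_2 = g(0.726149) = 0.483768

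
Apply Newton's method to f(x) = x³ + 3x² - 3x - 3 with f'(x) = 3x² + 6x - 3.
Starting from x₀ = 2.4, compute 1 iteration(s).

f(x) = x³ + 3x² - 3x - 3
f'(x) = 3x² + 6x - 3
x₀ = 2.4

Newton-Raphson formula: x_{n+1} = x_n - f(x_n)/f'(x_n)

Iteration 1:
  f(2.400000) = 20.904000
  f'(2.400000) = 28.680000
  x_1 = 2.400000 - 20.904000/28.680000 = 1.671130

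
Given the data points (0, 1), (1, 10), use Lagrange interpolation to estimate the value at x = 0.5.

Lagrange interpolation formula:
P(x) = Σ yᵢ × Lᵢ(x)
where Lᵢ(x) = Π_{j≠i} (x - xⱼ)/(xᵢ - xⱼ)

L_0(0.5) = (0.5 - 1)/(0 - 1) = 0.500000
L_1(0.5) = (0.5 - 0)/(1 - 0) = 0.500000

P(0.5) = 1×L_0(0.5) + 10×L_1(0.5)
P(0.5) = 5.500000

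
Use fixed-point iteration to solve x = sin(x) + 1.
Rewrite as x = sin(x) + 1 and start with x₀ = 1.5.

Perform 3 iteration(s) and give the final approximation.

Equation: x = sin(x) + 1
Fixed-point form: x = sin(x) + 1
x₀ = 1.5

x_1 = g(1.500000) = 1.997495
x_2 = g(1.997495) = 1.910337
x_3 = g(1.910337) = 1.942908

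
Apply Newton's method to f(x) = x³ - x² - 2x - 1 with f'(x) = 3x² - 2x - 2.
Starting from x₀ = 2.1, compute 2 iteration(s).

f(x) = x³ - x² - 2x - 1
f'(x) = 3x² - 2x - 2
x₀ = 2.1

Newton-Raphson formula: x_{n+1} = x_n - f(x_n)/f'(x_n)

Iteration 1:
  f(2.100000) = -0.349000
  f'(2.100000) = 7.030000
  x_1 = 2.100000 - (-0.349000)/7.030000 = 2.149644
Iteration 2:
  f(2.149644) = 0.013185
  f'(2.149644) = 7.563624
  x_2 = 2.149644 - 0.013185/7.563624 = 2.147901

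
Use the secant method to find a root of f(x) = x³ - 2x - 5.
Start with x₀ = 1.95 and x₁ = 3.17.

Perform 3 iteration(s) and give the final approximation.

f(x) = x³ - 2x - 5
x₀ = 1.95, x₁ = 3.17

Secant formula: x_{n+1} = x_n - f(x_n)(x_n - x_{n-1})/(f(x_n) - f(x_{n-1}))

Iteration 1:
  f(1.950000) = -1.485125
  f(3.170000) = 20.515013
  x_2 = 3.170000 - 20.515013×(3.170000 - 1.950000)/(20.515013 - (-1.485125))
       = 2.032356
Iteration 2:
  f(3.170000) = 20.515013
  f(2.032356) = -0.670120
  x_3 = 2.032356 - (-0.670120)×(2.032356 - 3.170000)/(-0.670120 - 20.515013)
       = 2.068342
Iteration 3:
  f(2.032356) = -0.670120
  f(2.068342) = -0.288238
  x_4 = 2.068342 - (-0.288238)×(2.068342 - 2.032356)/(-0.288238 - (-0.670120))
       = 2.095503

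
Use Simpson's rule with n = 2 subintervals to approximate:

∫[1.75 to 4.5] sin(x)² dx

f(x) = sin(x)²
a = 1.75, b = 4.5, n = 2
h = (b - a)/n = 1.375000

Simpson's rule: (h/3)[f(x₀) + 4f(x₁) + 2f(x₂) + ... + f(xₙ)]

x_0 = 1.7500, f(x_0) = 0.968228, coefficient = 1
x_1 = 3.1250, f(x_1) = 0.000275, coefficient = 4
x_2 = 4.5000, f(x_2) = 0.955565, coefficient = 1

I ≈ (1.375000/3) × 1.924895 = 0.882243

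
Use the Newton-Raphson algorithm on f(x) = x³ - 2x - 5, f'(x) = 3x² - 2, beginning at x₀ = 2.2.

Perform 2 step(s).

f(x) = x³ - 2x - 5
f'(x) = 3x² - 2
x₀ = 2.2

Newton-Raphson formula: x_{n+1} = x_n - f(x_n)/f'(x_n)

Iteration 1:
  f(2.200000) = 1.248000
  f'(2.200000) = 12.520000
  x_1 = 2.200000 - 1.248000/12.520000 = 2.100319
Iteration 2:
  f(2.100319) = 0.064589
  f'(2.100319) = 11.234026
  x_2 = 2.100319 - 0.064589/11.234026 = 2.094570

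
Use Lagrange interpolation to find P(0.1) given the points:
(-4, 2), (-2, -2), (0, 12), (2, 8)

Lagrange interpolation formula:
P(x) = Σ yᵢ × Lᵢ(x)
where Lᵢ(x) = Π_{j≠i} (x - xⱼ)/(xᵢ - xⱼ)

L_0(0.1) = (0.1 - (-2))/(-4 - (-2)) × (0.1 - 0)/(-4 - 0) × (0.1 - 2)/(-4 - 2) = 0.008313
L_1(0.1) = (0.1 - (-4))/(-2 - (-4)) × (0.1 - 0)/(-2 - 0) × (0.1 - 2)/(-2 - 2) = -0.048687
L_2(0.1) = (0.1 - (-4))/(0 - (-4)) × (0.1 - (-2))/(0 - (-2)) × (0.1 - 2)/(0 - 2) = 1.022437
L_3(0.1) = (0.1 - (-4))/(2 - (-4)) × (0.1 - (-2))/(2 - (-2)) × (0.1 - 0)/(2 - 0) = 0.017937

P(0.1) = 2×L_0(0.1) + (-2)×L_1(0.1) + 12×L_2(0.1) + 8×L_3(0.1)
P(0.1) = 12.526750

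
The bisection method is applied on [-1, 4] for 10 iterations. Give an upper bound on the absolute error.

Bisection error bound: |error| ≤ (b-a)/2^n
|error| ≤ (4 - (-1))/2^10 = 5/2^10
|error| ≤ 0.0048828125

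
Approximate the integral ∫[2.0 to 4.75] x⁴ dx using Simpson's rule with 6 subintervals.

f(x) = x⁴
a = 2.0, b = 4.75, n = 6
h = (b - a)/n = 0.458333

Simpson's rule: (h/3)[f(x₀) + 4f(x₁) + 2f(x₂) + ... + f(xₙ)]

x_0 = 2.0000, f(x_0) = 16.000000, coefficient = 1
x_1 = 2.4583, f(x_1) = 36.522717, coefficient = 4
x_2 = 2.9167, f(x_2) = 72.368104, coefficient = 2
x_3 = 3.3750, f(x_3) = 129.746338, coefficient = 4
x_4 = 3.8333, f(x_4) = 215.926698, coefficient = 2
x_5 = 4.2917, f(x_5) = 339.237561, coefficient = 4
x_6 = 4.7500, f(x_6) = 509.066406, coefficient = 1

I ≈ (0.458333/3) × 3123.682473 = 477.229267
Exact value: 477.213086
Error: 0.016181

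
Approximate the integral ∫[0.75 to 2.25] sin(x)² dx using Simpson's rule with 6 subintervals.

f(x) = sin(x)²
a = 0.75, b = 2.25, n = 6
h = (b - a)/n = 0.250000

Simpson's rule: (h/3)[f(x₀) + 4f(x₁) + 2f(x₂) + ... + f(xₙ)]

x_0 = 0.7500, f(x_0) = 0.464631, coefficient = 1
x_1 = 1.0000, f(x_1) = 0.708073, coefficient = 4
x_2 = 1.2500, f(x_2) = 0.900572, coefficient = 2
x_3 = 1.5000, f(x_3) = 0.994996, coefficient = 4
x_4 = 1.7500, f(x_4) = 0.968228, coefficient = 2
x_5 = 2.0000, f(x_5) = 0.826822, coefficient = 4
x_6 = 2.2500, f(x_6) = 0.605398, coefficient = 1

I ≈ (0.250000/3) × 14.927196 = 1.243933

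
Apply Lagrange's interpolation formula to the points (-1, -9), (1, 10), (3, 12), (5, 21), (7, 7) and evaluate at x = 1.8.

Lagrange interpolation formula:
P(x) = Σ yᵢ × Lᵢ(x)
where Lᵢ(x) = Π_{j≠i} (x - xⱼ)/(xᵢ - xⱼ)

L_0(1.8) = (1.8 - 1)/(-1 - 1) × (1.8 - 3)/(-1 - 3) × (1.8 - 5)/(-1 - 5) × (1.8 - 7)/(-1 - 7) = -0.041600
L_1(1.8) = (1.8 - (-1))/(1 - (-1)) × (1.8 - 3)/(1 - 3) × (1.8 - 5)/(1 - 5) × (1.8 - 7)/(1 - 7) = 0.582400
L_2(1.8) = (1.8 - (-1))/(3 - (-1)) × (1.8 - 1)/(3 - 1) × (1.8 - 5)/(3 - 5) × (1.8 - 7)/(3 - 7) = 0.582400
L_3(1.8) = (1.8 - (-1))/(5 - (-1)) × (1.8 - 1)/(5 - 1) × (1.8 - 3)/(5 - 3) × (1.8 - 7)/(5 - 7) = -0.145600
L_4(1.8) = (1.8 - (-1))/(7 - (-1)) × (1.8 - 1)/(7 - 1) × (1.8 - 3)/(7 - 3) × (1.8 - 5)/(7 - 5) = 0.022400

P(1.8) = (-9)×L_0(1.8) + 10×L_1(1.8) + 12×L_2(1.8) + 21×L_3(1.8) + 7×L_4(1.8)
P(1.8) = 10.286400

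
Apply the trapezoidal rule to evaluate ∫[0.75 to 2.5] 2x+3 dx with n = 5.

f(x) = 2x+3
a = 0.75, b = 2.5, n = 5
h = (b - a)/n = 0.350000

Trapezoidal rule: (h/2)[f(x₀) + 2f(x₁) + 2f(x₂) + ... + f(xₙ)]

x_0 = 0.7500, f(x_0) = 4.500000, coefficient = 1
x_1 = 1.1000, f(x_1) = 5.200000, coefficient = 2
x_2 = 1.4500, f(x_2) = 5.900000, coefficient = 2
x_3 = 1.8000, f(x_3) = 6.600000, coefficient = 2
x_4 = 2.1500, f(x_4) = 7.300000, coefficient = 2
x_5 = 2.5000, f(x_5) = 8.000000, coefficient = 1

I ≈ (0.350000/2) × 62.500000 = 10.937500
Exact value: 10.937500
Error: 0.000000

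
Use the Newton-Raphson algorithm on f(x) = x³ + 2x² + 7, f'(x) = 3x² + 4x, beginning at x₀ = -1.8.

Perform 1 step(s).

f(x) = x³ + 2x² + 7
f'(x) = 3x² + 4x
x₀ = -1.8

Newton-Raphson formula: x_{n+1} = x_n - f(x_n)/f'(x_n)

Iteration 1:
  f(-1.800000) = 7.648000
  f'(-1.800000) = 2.520000
  x_1 = -1.800000 - 7.648000/2.520000 = -4.834921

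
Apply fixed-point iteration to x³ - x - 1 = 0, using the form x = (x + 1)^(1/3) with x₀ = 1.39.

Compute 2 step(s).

Equation: x³ - x - 1 = 0
Fixed-point form: x = (x + 1)^(1/3)
x₀ = 1.39

x_1 = g(1.390000) = 1.337004
x_2 = g(1.337004) = 1.327048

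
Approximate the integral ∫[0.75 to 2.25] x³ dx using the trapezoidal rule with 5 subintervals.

f(x) = x³
a = 0.75, b = 2.25, n = 5
h = (b - a)/n = 0.300000

Trapezoidal rule: (h/2)[f(x₀) + 2f(x₁) + 2f(x₂) + ... + f(xₙ)]

x_0 = 0.7500, f(x_0) = 0.421875, coefficient = 1
x_1 = 1.0500, f(x_1) = 1.157625, coefficient = 2
x_2 = 1.3500, f(x_2) = 2.460375, coefficient = 2
x_3 = 1.6500, f(x_3) = 4.492125, coefficient = 2
x_4 = 1.9500, f(x_4) = 7.414875, coefficient = 2
x_5 = 2.2500, f(x_5) = 11.390625, coefficient = 1

I ≈ (0.300000/2) × 42.862500 = 6.429375
Exact value: 6.328125
Error: 0.101250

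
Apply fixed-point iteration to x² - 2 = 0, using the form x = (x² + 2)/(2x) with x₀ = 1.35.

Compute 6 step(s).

Equation: x² - 2 = 0
Fixed-point form: x = (x² + 2)/(2x)
x₀ = 1.35

x_1 = g(1.350000) = 1.415741
x_2 = g(1.415741) = 1.414214
x_3 = g(1.414214) = 1.414214
x_4 = g(1.414214) = 1.414214
x_5 = g(1.414214) = 1.414214
x_6 = g(1.414214) = 1.414214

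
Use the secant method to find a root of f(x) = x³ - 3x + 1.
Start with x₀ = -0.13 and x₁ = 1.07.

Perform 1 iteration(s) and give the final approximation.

f(x) = x³ - 3x + 1
x₀ = -0.13, x₁ = 1.07

Secant formula: x_{n+1} = x_n - f(x_n)(x_n - x_{n-1})/(f(x_n) - f(x_{n-1}))

Iteration 1:
  f(-0.130000) = 1.387803
  f(1.070000) = -0.984957
  x_2 = 1.070000 - (-0.984957)×(1.070000 - (-0.130000))/(-0.984957 - 1.387803)
       = 0.571868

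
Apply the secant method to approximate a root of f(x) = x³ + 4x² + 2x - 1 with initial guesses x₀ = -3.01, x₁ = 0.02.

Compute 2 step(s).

f(x) = x³ + 4x² + 2x - 1
x₀ = -3.01, x₁ = 0.02

Secant formula: x_{n+1} = x_n - f(x_n)(x_n - x_{n-1})/(f(x_n) - f(x_{n-1}))

Iteration 1:
  f(-3.010000) = 1.949499
  f(0.020000) = -0.958392
  x_2 = 0.020000 - (-0.958392)×(0.020000 - (-3.010000))/(-0.958392 - 1.949499)
       = -0.978637
Iteration 2:
  f(0.020000) = -0.958392
  f(-0.978637) = -0.063623
  x_3 = -0.978637 - (-0.063623)×(-0.978637 - 0.020000)/(-0.063623 - (-0.958392))
       = -1.049645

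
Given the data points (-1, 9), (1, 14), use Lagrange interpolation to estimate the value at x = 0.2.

Lagrange interpolation formula:
P(x) = Σ yᵢ × Lᵢ(x)
where Lᵢ(x) = Π_{j≠i} (x - xⱼ)/(xᵢ - xⱼ)

L_0(0.2) = (0.2 - 1)/(-1 - 1) = 0.400000
L_1(0.2) = (0.2 - (-1))/(1 - (-1)) = 0.600000

P(0.2) = 9×L_0(0.2) + 14×L_1(0.2)
P(0.2) = 12.000000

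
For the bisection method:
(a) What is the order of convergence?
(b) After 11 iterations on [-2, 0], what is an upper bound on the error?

(a) Bisection has linear (order 1) convergence; the error is halved each step.

(b) Error bound = (b-a)/2^n = (0 - (-2))/2^{11}
    = 2/2^{11}

(a) 1 (linear); (b) error ≤ 9.77e-04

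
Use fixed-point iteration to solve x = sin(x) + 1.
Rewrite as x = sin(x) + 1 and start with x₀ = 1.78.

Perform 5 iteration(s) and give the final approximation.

Equation: x = sin(x) + 1
Fixed-point form: x = sin(x) + 1
x₀ = 1.78

x_1 = g(1.780000) = 1.978197
x_2 = g(1.978197) = 1.918154
x_3 = g(1.918154) = 1.940275
x_4 = g(1.940275) = 1.932516
x_5 = g(1.932516) = 1.935290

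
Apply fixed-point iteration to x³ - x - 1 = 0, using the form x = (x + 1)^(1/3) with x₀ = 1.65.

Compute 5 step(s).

Equation: x³ - x - 1 = 0
Fixed-point form: x = (x + 1)^(1/3)
x₀ = 1.65

x_1 = g(1.650000) = 1.383828
x_2 = g(1.383828) = 1.335852
x_3 = g(1.335852) = 1.326829
x_4 = g(1.326829) = 1.325119
x_5 = g(1.325119) = 1.324794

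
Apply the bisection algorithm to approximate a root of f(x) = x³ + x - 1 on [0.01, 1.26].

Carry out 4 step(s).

f(x) = x³ + x - 1
Initial interval: [0.01, 1.26]

Iteration 1:
  c_1 = (0.010000 + 1.260000)/2 = 0.635000
  f(c_1) = f(0.635000) = -0.108952
  f(a) × f(c) ≥ 0, new interval: [0.635000, 1.260000]
Iteration 2:
  c_2 = (0.635000 + 1.260000)/2 = 0.947500
  f(c_2) = f(0.947500) = 0.798124
  f(a) × f(c) < 0, new interval: [0.635000, 0.947500]
Iteration 3:
  c_3 = (0.635000 + 0.947500)/2 = 0.791250
  f(c_3) = f(0.791250) = 0.286633
  f(a) × f(c) < 0, new interval: [0.635000, 0.791250]
Iteration 4:
  c_4 = (0.635000 + 0.791250)/2 = 0.713125
  f(c_4) = f(0.713125) = 0.075783
  f(a) × f(c) < 0, new interval: [0.635000, 0.713125]

After 4 iteration(s), the approximation is c_4 = 0.713125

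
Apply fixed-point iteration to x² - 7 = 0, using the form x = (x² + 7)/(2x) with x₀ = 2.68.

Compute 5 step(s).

Equation: x² - 7 = 0
Fixed-point form: x = (x² + 7)/(2x)
x₀ = 2.68

x_1 = g(2.680000) = 2.645970
x_2 = g(2.645970) = 2.645751
x_3 = g(2.645751) = 2.645751
x_4 = g(2.645751) = 2.645751
x_5 = g(2.645751) = 2.645751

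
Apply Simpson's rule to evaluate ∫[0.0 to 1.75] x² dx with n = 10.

f(x) = x²
a = 0.0, b = 1.75, n = 10
h = (b - a)/n = 0.175000

Simpson's rule: (h/3)[f(x₀) + 4f(x₁) + 2f(x₂) + ... + f(xₙ)]

x_0 = 0.0000, f(x_0) = 0.000000, coefficient = 1
x_1 = 0.1750, f(x_1) = 0.030625, coefficient = 4
x_2 = 0.3500, f(x_2) = 0.122500, coefficient = 2
x_3 = 0.5250, f(x_3) = 0.275625, coefficient = 4
x_4 = 0.7000, f(x_4) = 0.490000, coefficient = 2
x_5 = 0.8750, f(x_5) = 0.765625, coefficient = 4
x_6 = 1.0500, f(x_6) = 1.102500, coefficient = 2
x_7 = 1.2250, f(x_7) = 1.500625, coefficient = 4
x_8 = 1.4000, f(x_8) = 1.960000, coefficient = 2
x_9 = 1.5750, f(x_9) = 2.480625, coefficient = 4
x_10 = 1.7500, f(x_10) = 3.062500, coefficient = 1

I ≈ (0.175000/3) × 30.625000 = 1.786458
Exact value: 1.786458
Error: 0.000000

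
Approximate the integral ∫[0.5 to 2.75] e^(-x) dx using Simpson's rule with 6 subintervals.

f(x) = e^(-x)
a = 0.5, b = 2.75, n = 6
h = (b - a)/n = 0.375000

Simpson's rule: (h/3)[f(x₀) + 4f(x₁) + 2f(x₂) + ... + f(xₙ)]

x_0 = 0.5000, f(x_0) = 0.606531, coefficient = 1
x_1 = 0.8750, f(x_1) = 0.416862, coefficient = 4
x_2 = 1.2500, f(x_2) = 0.286505, coefficient = 2
x_3 = 1.6250, f(x_3) = 0.196912, coefficient = 4
x_4 = 2.0000, f(x_4) = 0.135335, coefficient = 2
x_5 = 2.3750, f(x_5) = 0.093014, coefficient = 4
x_6 = 2.7500, f(x_6) = 0.063928, coefficient = 1

I ≈ (0.375000/3) × 4.341291 = 0.542661
Exact value: 0.542603
Error: 0.000059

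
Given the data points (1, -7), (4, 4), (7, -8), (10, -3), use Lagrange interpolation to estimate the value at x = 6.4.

Lagrange interpolation formula:
P(x) = Σ yᵢ × Lᵢ(x)
where Lᵢ(x) = Π_{j≠i} (x - xⱼ)/(xᵢ - xⱼ)

L_0(6.4) = (6.4 - 4)/(1 - 4) × (6.4 - 7)/(1 - 7) × (6.4 - 10)/(1 - 10) = -0.032000
L_1(6.4) = (6.4 - 1)/(4 - 1) × (6.4 - 7)/(4 - 7) × (6.4 - 10)/(4 - 10) = 0.216000
L_2(6.4) = (6.4 - 1)/(7 - 1) × (6.4 - 4)/(7 - 4) × (6.4 - 10)/(7 - 10) = 0.864000
L_3(6.4) = (6.4 - 1)/(10 - 1) × (6.4 - 4)/(10 - 4) × (6.4 - 7)/(10 - 7) = -0.048000

P(6.4) = (-7)×L_0(6.4) + 4×L_1(6.4) + (-8)×L_2(6.4) + (-3)×L_3(6.4)
P(6.4) = -5.680000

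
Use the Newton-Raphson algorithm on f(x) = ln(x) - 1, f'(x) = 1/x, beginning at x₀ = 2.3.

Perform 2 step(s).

f(x) = ln(x) - 1
f'(x) = 1/x
x₀ = 2.3

Newton-Raphson formula: x_{n+1} = x_n - f(x_n)/f'(x_n)

Iteration 1:
  f(2.300000) = -0.167091
  f'(2.300000) = 0.434783
  x_1 = 2.300000 - (-0.167091)/0.434783 = 2.684309
Iteration 2:
  f(2.684309) = -0.012577
  f'(2.684309) = 0.372535
  x_2 = 2.684309 - (-0.012577)/0.372535 = 2.718069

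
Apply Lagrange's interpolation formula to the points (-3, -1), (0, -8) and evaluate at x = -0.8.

Lagrange interpolation formula:
P(x) = Σ yᵢ × Lᵢ(x)
where Lᵢ(x) = Π_{j≠i} (x - xⱼ)/(xᵢ - xⱼ)

L_0(-0.8) = (-0.8 - 0)/(-3 - 0) = 0.266667
L_1(-0.8) = (-0.8 - (-3))/(0 - (-3)) = 0.733333

P(-0.8) = (-1)×L_0(-0.8) + (-8)×L_1(-0.8)
P(-0.8) = -6.133333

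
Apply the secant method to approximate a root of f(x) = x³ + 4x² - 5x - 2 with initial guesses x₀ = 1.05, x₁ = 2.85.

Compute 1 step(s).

f(x) = x³ + 4x² - 5x - 2
x₀ = 1.05, x₁ = 2.85

Secant formula: x_{n+1} = x_n - f(x_n)(x_n - x_{n-1})/(f(x_n) - f(x_{n-1}))

Iteration 1:
  f(1.050000) = -1.682375
  f(2.850000) = 39.389125
  x_2 = 2.850000 - 39.389125×(2.850000 - 1.050000)/(39.389125 - (-1.682375))
       = 1.123732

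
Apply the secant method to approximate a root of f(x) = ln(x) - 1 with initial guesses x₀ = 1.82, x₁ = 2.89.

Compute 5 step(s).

f(x) = ln(x) - 1
x₀ = 1.82, x₁ = 2.89

Secant formula: x_{n+1} = x_n - f(x_n)(x_n - x_{n-1})/(f(x_n) - f(x_{n-1}))

Iteration 1:
  f(1.820000) = -0.401163
  f(2.890000) = 0.061257
  x_2 = 2.890000 - 0.061257×(2.890000 - 1.820000)/(0.061257 - (-0.401163))
       = 2.748258
Iteration 2:
  f(2.890000) = 0.061257
  f(2.748258) = 0.010967
  x_3 = 2.748258 - 0.010967×(2.748258 - 2.890000)/(0.010967 - 0.061257)
       = 2.717346
Iteration 3:
  f(2.748258) = 0.010967
  f(2.717346) = -0.000344
  x_4 = 2.717346 - (-0.000344)×(2.717346 - 2.748258)/(-0.000344 - 0.010967)
       = 2.718287
Iteration 4:
  f(2.717346) = -0.000344
  f(2.718287) = 0.000002
  x_5 = 2.718287 - 0.000002×(2.718287 - 2.717346)/(0.000002 - (-0.000344))
       = 2.718282
Iteration 5:
  f(2.718287) = 0.000002
  f(2.718282) = 0.000000
  x_6 = 2.718282 - 0.000000×(2.718282 - 2.718287)/(0.000000 - 0.000002)
       = 2.718282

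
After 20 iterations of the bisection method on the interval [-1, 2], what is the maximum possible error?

Bisection error bound: |error| ≤ (b-a)/2^n
|error| ≤ (2 - (-1))/2^20 = 3/2^20
|error| ≤ 0.0000028610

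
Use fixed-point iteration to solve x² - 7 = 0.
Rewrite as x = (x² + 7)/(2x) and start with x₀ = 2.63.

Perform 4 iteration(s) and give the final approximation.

Equation: x² - 7 = 0
Fixed-point form: x = (x² + 7)/(2x)
x₀ = 2.63

x_1 = g(2.630000) = 2.645798
x_2 = g(2.645798) = 2.645751
x_3 = g(2.645751) = 2.645751
x_4 = g(2.645751) = 2.645751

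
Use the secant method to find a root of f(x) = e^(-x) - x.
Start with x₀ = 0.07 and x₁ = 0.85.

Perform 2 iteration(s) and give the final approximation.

f(x) = e^(-x) - x
x₀ = 0.07, x₁ = 0.85

Secant formula: x_{n+1} = x_n - f(x_n)(x_n - x_{n-1})/(f(x_n) - f(x_{n-1}))

Iteration 1:
  f(0.070000) = 0.862394
  f(0.850000) = -0.422585
  x_2 = 0.850000 - (-0.422585)×(0.850000 - 0.070000)/(-0.422585 - 0.862394)
       = 0.593485
Iteration 2:
  f(0.850000) = -0.422585
  f(0.593485) = -0.041086
  x_3 = 0.593485 - (-0.041086)×(0.593485 - 0.850000)/(-0.041086 - (-0.422585))
       = 0.565859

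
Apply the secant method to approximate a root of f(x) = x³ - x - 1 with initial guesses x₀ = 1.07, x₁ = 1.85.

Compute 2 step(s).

f(x) = x³ - x - 1
x₀ = 1.07, x₁ = 1.85

Secant formula: x_{n+1} = x_n - f(x_n)(x_n - x_{n-1})/(f(x_n) - f(x_{n-1}))

Iteration 1:
  f(1.070000) = -0.844957
  f(1.850000) = 3.481625
  x_2 = 1.850000 - 3.481625×(1.850000 - 1.070000)/(3.481625 - (-0.844957))
       = 1.222330
Iteration 2:
  f(1.850000) = 3.481625
  f(1.222330) = -0.396060
  x_3 = 1.222330 - (-0.396060)×(1.222330 - 1.850000)/(-0.396060 - 3.481625)
       = 1.286439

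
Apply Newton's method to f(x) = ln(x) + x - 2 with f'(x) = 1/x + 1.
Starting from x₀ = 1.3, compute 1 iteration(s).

f(x) = ln(x) + x - 2
f'(x) = 1/x + 1
x₀ = 1.3

Newton-Raphson formula: x_{n+1} = x_n - f(x_n)/f'(x_n)

Iteration 1:
  f(1.300000) = -0.437636
  f'(1.300000) = 1.769231
  x_1 = 1.300000 - (-0.437636)/1.769231 = 1.547359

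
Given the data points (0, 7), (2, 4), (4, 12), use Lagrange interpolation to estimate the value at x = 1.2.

Lagrange interpolation formula:
P(x) = Σ yᵢ × Lᵢ(x)
where Lᵢ(x) = Π_{j≠i} (x - xⱼ)/(xᵢ - xⱼ)

L_0(1.2) = (1.2 - 2)/(0 - 2) × (1.2 - 4)/(0 - 4) = 0.280000
L_1(1.2) = (1.2 - 0)/(2 - 0) × (1.2 - 4)/(2 - 4) = 0.840000
L_2(1.2) = (1.2 - 0)/(4 - 0) × (1.2 - 2)/(4 - 2) = -0.120000

P(1.2) = 7×L_0(1.2) + 4×L_1(1.2) + 12×L_2(1.2)
P(1.2) = 3.880000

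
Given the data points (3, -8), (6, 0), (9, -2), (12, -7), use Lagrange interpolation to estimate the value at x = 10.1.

Lagrange interpolation formula:
P(x) = Σ yᵢ × Lᵢ(x)
where Lᵢ(x) = Π_{j≠i} (x - xⱼ)/(xᵢ - xⱼ)

L_0(10.1) = (10.1 - 6)/(3 - 6) × (10.1 - 9)/(3 - 9) × (10.1 - 12)/(3 - 12) = 0.052895
L_1(10.1) = (10.1 - 3)/(6 - 3) × (10.1 - 9)/(6 - 9) × (10.1 - 12)/(6 - 12) = -0.274796
L_2(10.1) = (10.1 - 3)/(9 - 3) × (10.1 - 6)/(9 - 6) × (10.1 - 12)/(9 - 12) = 1.024241
L_3(10.1) = (10.1 - 3)/(12 - 3) × (10.1 - 6)/(12 - 6) × (10.1 - 9)/(12 - 9) = 0.197660

P(10.1) = (-8)×L_0(10.1) + 0×L_1(10.1) + (-2)×L_2(10.1) + (-7)×L_3(10.1)
P(10.1) = -3.855265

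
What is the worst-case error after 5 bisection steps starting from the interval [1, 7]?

Bisection error bound: |error| ≤ (b-a)/2^n
|error| ≤ (7 - 1)/2^5 = 6/2^5
|error| ≤ 0.1875000000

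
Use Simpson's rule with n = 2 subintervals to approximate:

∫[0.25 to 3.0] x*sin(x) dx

f(x) = x*sin(x)
a = 0.25, b = 3.0, n = 2
h = (b - a)/n = 1.375000

Simpson's rule: (h/3)[f(x₀) + 4f(x₁) + 2f(x₂) + ... + f(xₙ)]

x_0 = 0.2500, f(x_0) = 0.061851, coefficient = 1
x_1 = 1.6250, f(x_1) = 1.622613, coefficient = 4
x_2 = 3.0000, f(x_2) = 0.423360, coefficient = 1

I ≈ (1.375000/3) × 6.975665 = 3.197180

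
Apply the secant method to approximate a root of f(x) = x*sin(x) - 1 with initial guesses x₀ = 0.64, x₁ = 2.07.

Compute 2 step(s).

f(x) = x*sin(x) - 1
x₀ = 0.64, x₁ = 2.07

Secant formula: x_{n+1} = x_n - f(x_n)(x_n - x_{n-1})/(f(x_n) - f(x_{n-1}))

Iteration 1:
  f(0.640000) = -0.617795
  f(2.070000) = 0.817386
  x_2 = 2.070000 - 0.817386×(2.070000 - 0.640000)/(0.817386 - (-0.617795))
       = 1.255565
Iteration 2:
  f(2.070000) = 0.817386
  f(1.255565) = 0.193696
  x_3 = 1.255565 - 0.193696×(1.255565 - 2.070000)/(0.193696 - 0.817386)
       = 1.002629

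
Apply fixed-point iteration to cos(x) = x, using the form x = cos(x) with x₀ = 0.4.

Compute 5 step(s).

Equation: cos(x) = x
Fixed-point form: x = cos(x)
x₀ = 0.4

x_1 = g(0.400000) = 0.921061
x_2 = g(0.921061) = 0.604976
x_3 = g(0.604976) = 0.822516
x_4 = g(0.822516) = 0.680380
x_5 = g(0.680380) = 0.777334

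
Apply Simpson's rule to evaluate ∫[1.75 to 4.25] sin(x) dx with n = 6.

f(x) = sin(x)
a = 1.75, b = 4.25, n = 6
h = (b - a)/n = 0.416667

Simpson's rule: (h/3)[f(x₀) + 4f(x₁) + 2f(x₂) + ... + f(xₙ)]

x_0 = 1.7500, f(x_0) = 0.983986, coefficient = 1
x_1 = 2.1667, f(x_1) = 0.827660, coefficient = 4
x_2 = 2.5833, f(x_2) = 0.529711, coefficient = 2
x_3 = 3.0000, f(x_3) = 0.141120, coefficient = 4
x_4 = 3.4167, f(x_4) = -0.271618, coefficient = 2
x_5 = 3.8333, f(x_5) = -0.637879, coefficient = 4
x_6 = 4.2500, f(x_6) = -0.894989, coefficient = 1

I ≈ (0.416667/3) × 1.928788 = 0.267887
Exact value: 0.267841
Error: 0.000046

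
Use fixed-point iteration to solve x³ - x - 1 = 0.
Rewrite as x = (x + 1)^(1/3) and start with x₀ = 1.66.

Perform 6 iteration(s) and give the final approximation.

Equation: x³ - x - 1 = 0
Fixed-point form: x = (x + 1)^(1/3)
x₀ = 1.66

x_1 = g(1.660000) = 1.385566
x_2 = g(1.385566) = 1.336176
x_3 = g(1.336176) = 1.326891
x_4 = g(1.326891) = 1.325131
x_5 = g(1.325131) = 1.324796
x_6 = g(1.324796) = 1.324733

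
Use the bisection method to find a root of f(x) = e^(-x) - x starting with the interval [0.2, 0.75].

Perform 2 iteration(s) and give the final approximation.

f(x) = e^(-x) - x
Initial interval: [0.2, 0.75]

Iteration 1:
  c_1 = (0.200000 + 0.750000)/2 = 0.475000
  f(c_1) = f(0.475000) = 0.146885
  f(a) × f(c) ≥ 0, new interval: [0.475000, 0.750000]
Iteration 2:
  c_2 = (0.475000 + 0.750000)/2 = 0.612500
  f(c_2) = f(0.612500) = -0.070506
  f(a) × f(c) < 0, new interval: [0.475000, 0.612500]

After 2 iteration(s), the approximation is c_2 = 0.612500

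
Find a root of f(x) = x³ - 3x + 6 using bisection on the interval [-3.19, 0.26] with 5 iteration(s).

f(x) = x³ - 3x + 6
Initial interval: [-3.19, 0.26]

Iteration 1:
  c_1 = (-3.190000 + 0.260000)/2 = -1.465000
  f(c_1) = f(-1.465000) = 7.250780
  f(a) × f(c) < 0, new interval: [-3.190000, -1.465000]
Iteration 2:
  c_2 = (-3.190000 + (-1.465000))/2 = -2.327500
  f(c_2) = f(-2.327500) = 0.373836
  f(a) × f(c) < 0, new interval: [-3.190000, -2.327500]
Iteration 3:
  c_3 = (-3.190000 + (-2.327500))/2 = -2.758750
  f(c_3) = f(-2.758750) = -6.719773
  f(a) × f(c) ≥ 0, new interval: [-2.758750, -2.327500]
Iteration 4:
  c_4 = (-2.758750 + (-2.327500))/2 = -2.543125
  f(c_4) = f(-2.543125) = -2.818247
  f(a) × f(c) ≥ 0, new interval: [-2.543125, -2.327500]
Iteration 5:
  c_5 = (-2.543125 + (-2.327500))/2 = -2.435312
  f(c_5) = f(-2.435312) = -1.137285
  f(a) × f(c) ≥ 0, new interval: [-2.435312, -2.327500]

After 5 iteration(s), the approximation is c_5 = -2.435312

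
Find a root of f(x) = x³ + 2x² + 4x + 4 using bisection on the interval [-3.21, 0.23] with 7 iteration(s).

f(x) = x³ + 2x² + 4x + 4
Initial interval: [-3.21, 0.23]

Iteration 1:
  c_1 = (-3.210000 + 0.230000)/2 = -1.490000
  f(c_1) = f(-1.490000) = -0.827749
  f(a) × f(c) ≥ 0, new interval: [-1.490000, 0.230000]
Iteration 2:
  c_2 = (-1.490000 + 0.230000)/2 = -0.630000
  f(c_2) = f(-0.630000) = 2.023753
  f(a) × f(c) < 0, new interval: [-1.490000, -0.630000]
Iteration 3:
  c_3 = (-1.490000 + (-0.630000))/2 = -1.060000
  f(c_3) = f(-1.060000) = 0.816184
  f(a) × f(c) < 0, new interval: [-1.490000, -1.060000]
Iteration 4:
  c_4 = (-1.490000 + (-1.060000))/2 = -1.275000
  f(c_4) = f(-1.275000) = 0.078578
  f(a) × f(c) < 0, new interval: [-1.490000, -1.275000]
Iteration 5:
  c_5 = (-1.490000 + (-1.275000))/2 = -1.382500
  f(c_5) = f(-1.382500) = -0.349768
  f(a) × f(c) ≥ 0, new interval: [-1.382500, -1.275000]
Iteration 6:
  c_6 = (-1.382500 + (-1.275000))/2 = -1.328750
  f(c_6) = f(-1.328750) = -0.129857
  f(a) × f(c) ≥ 0, new interval: [-1.328750, -1.275000]
Iteration 7:
  c_7 = (-1.328750 + (-1.275000))/2 = -1.301875
  f(c_7) = f(-1.301875) = -0.024263
  f(a) × f(c) ≥ 0, new interval: [-1.301875, -1.275000]

After 7 iteration(s), the approximation is c_7 = -1.301875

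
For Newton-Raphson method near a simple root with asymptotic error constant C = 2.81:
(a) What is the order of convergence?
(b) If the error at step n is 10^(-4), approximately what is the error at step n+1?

(a) Newton-Raphson has quadratic (order 2) convergence near simple roots.
    This means |e_{n+1}| ≈ C|e_n|².

(b) With |e_n| = 10^(-4) and C = 2.81:
    |e_{n+1}| ≈ 2.81 × (10^(-4))² = 2.81 × 10^(-8)

(a) 2 (quadratic); (b) |e_{n+1}| ≈ 2.810e-08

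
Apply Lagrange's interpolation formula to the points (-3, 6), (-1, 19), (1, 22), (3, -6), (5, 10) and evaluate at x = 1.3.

Lagrange interpolation formula:
P(x) = Σ yᵢ × Lᵢ(x)
where Lᵢ(x) = Π_{j≠i} (x - xⱼ)/(xᵢ - xⱼ)

L_0(1.3) = (1.3 - (-1))/(-3 - (-1)) × (1.3 - 1)/(-3 - 1) × (1.3 - 3)/(-3 - 3) × (1.3 - 5)/(-3 - 5) = 0.011302
L_1(1.3) = (1.3 - (-3))/(-1 - (-3)) × (1.3 - 1)/(-1 - 1) × (1.3 - 3)/(-1 - 3) × (1.3 - 5)/(-1 - 5) = -0.084522
L_2(1.3) = (1.3 - (-3))/(1 - (-3)) × (1.3 - (-1))/(1 - (-1)) × (1.3 - 3)/(1 - 3) × (1.3 - 5)/(1 - 5) = 0.972002
L_3(1.3) = (1.3 - (-3))/(3 - (-3)) × (1.3 - (-1))/(3 - (-1)) × (1.3 - 1)/(3 - 1) × (1.3 - 5)/(3 - 5) = 0.114353
L_4(1.3) = (1.3 - (-3))/(5 - (-3)) × (1.3 - (-1))/(5 - (-1)) × (1.3 - 1)/(5 - 1) × (1.3 - 3)/(5 - 3) = -0.013135

P(1.3) = 6×L_0(1.3) + 19×L_1(1.3) + 22×L_2(1.3) + (-6)×L_3(1.3) + 10×L_4(1.3)
P(1.3) = 19.028462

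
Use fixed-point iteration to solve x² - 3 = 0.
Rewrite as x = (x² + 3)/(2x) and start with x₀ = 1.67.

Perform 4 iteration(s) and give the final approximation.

Equation: x² - 3 = 0
Fixed-point form: x = (x² + 3)/(2x)
x₀ = 1.67

x_1 = g(1.670000) = 1.733204
x_2 = g(1.733204) = 1.732051
x_3 = g(1.732051) = 1.732051
x_4 = g(1.732051) = 1.732051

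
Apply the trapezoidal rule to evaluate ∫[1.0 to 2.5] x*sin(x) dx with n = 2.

f(x) = x*sin(x)
a = 1.0, b = 2.5, n = 2
h = (b - a)/n = 0.750000

Trapezoidal rule: (h/2)[f(x₀) + 2f(x₁) + 2f(x₂) + ... + f(xₙ)]

x_0 = 1.0000, f(x_0) = 0.841471, coefficient = 1
x_1 = 1.7500, f(x_1) = 1.721975, coefficient = 2
x_2 = 2.5000, f(x_2) = 1.496180, coefficient = 1

I ≈ (0.750000/2) × 5.781602 = 2.168101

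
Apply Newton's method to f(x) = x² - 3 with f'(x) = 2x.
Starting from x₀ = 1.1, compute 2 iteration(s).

f(x) = x² - 3
f'(x) = 2x
x₀ = 1.1

Newton-Raphson formula: x_{n+1} = x_n - f(x_n)/f'(x_n)

Iteration 1:
  f(1.100000) = -1.790000
  f'(1.100000) = 2.200000
  x_1 = 1.100000 - (-1.790000)/2.200000 = 1.913636
Iteration 2:
  f(1.913636) = 0.662004
  f'(1.913636) = 3.827273
  x_2 = 1.913636 - 0.662004/3.827273 = 1.740666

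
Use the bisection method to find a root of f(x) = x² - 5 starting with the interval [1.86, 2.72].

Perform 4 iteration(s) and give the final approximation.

f(x) = x² - 5
Initial interval: [1.86, 2.72]

Iteration 1:
  c_1 = (1.860000 + 2.720000)/2 = 2.290000
  f(c_1) = f(2.290000) = 0.244100
  f(a) × f(c) < 0, new interval: [1.860000, 2.290000]
Iteration 2:
  c_2 = (1.860000 + 2.290000)/2 = 2.075000
  f(c_2) = f(2.075000) = -0.694375
  f(a) × f(c) ≥ 0, new interval: [2.075000, 2.290000]
Iteration 3:
  c_3 = (2.075000 + 2.290000)/2 = 2.182500
  f(c_3) = f(2.182500) = -0.236694
  f(a) × f(c) ≥ 0, new interval: [2.182500, 2.290000]
Iteration 4:
  c_4 = (2.182500 + 2.290000)/2 = 2.236250
  f(c_4) = f(2.236250) = 0.000814
  f(a) × f(c) < 0, new interval: [2.182500, 2.236250]

After 4 iteration(s), the approximation is c_4 = 2.236250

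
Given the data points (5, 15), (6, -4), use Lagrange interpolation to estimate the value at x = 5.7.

Lagrange interpolation formula:
P(x) = Σ yᵢ × Lᵢ(x)
where Lᵢ(x) = Π_{j≠i} (x - xⱼ)/(xᵢ - xⱼ)

L_0(5.7) = (5.7 - 6)/(5 - 6) = 0.300000
L_1(5.7) = (5.7 - 5)/(6 - 5) = 0.700000

P(5.7) = 15×L_0(5.7) + (-4)×L_1(5.7)
P(5.7) = 1.700000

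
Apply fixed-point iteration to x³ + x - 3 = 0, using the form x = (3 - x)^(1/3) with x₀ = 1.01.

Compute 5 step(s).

Equation: x³ + x - 3 = 0
Fixed-point form: x = (3 - x)^(1/3)
x₀ = 1.01

x_1 = g(1.010000) = 1.257818
x_2 = g(1.257818) = 1.203274
x_3 = g(1.203274) = 1.215702
x_4 = g(1.215702) = 1.212893
x_5 = g(1.212893) = 1.213529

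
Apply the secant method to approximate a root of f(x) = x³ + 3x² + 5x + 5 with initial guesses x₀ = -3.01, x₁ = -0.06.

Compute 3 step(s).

f(x) = x³ + 3x² + 5x + 5
x₀ = -3.01, x₁ = -0.06

Secant formula: x_{n+1} = x_n - f(x_n)(x_n - x_{n-1})/(f(x_n) - f(x_{n-1}))

Iteration 1:
  f(-3.010000) = -10.140601
  f(-0.060000) = 4.710584
  x_2 = -0.060000 - 4.710584×(-0.060000 - (-3.010000))/(4.710584 - (-10.140601))
       = -0.995698
Iteration 2:
  f(-0.060000) = 4.710584
  f(-0.995698) = 2.008604
  x_3 = -0.995698 - 2.008604×(-0.995698 - (-0.060000))/(2.008604 - 4.710584)
       = -1.691279
Iteration 3:
  f(-0.995698) = 2.008604
  f(-1.691279) = 0.287102
  x_4 = -1.691279 - 0.287102×(-1.691279 - (-0.995698))/(0.287102 - 2.008604)
       = -1.807284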